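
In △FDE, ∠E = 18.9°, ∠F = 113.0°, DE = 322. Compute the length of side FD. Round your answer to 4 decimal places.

The third angle is ∠D = 180° − ∠E − ∠F = 48.10°.
Law of sines: FD = DE·sin E/sin F ≈ 113.31.

113.3089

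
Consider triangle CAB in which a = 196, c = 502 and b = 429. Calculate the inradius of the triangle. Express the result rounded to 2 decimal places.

73.45

Semiperimeter s = (502 + 196 + 429)/2 = 563.5.
Heron's formula: area = √(563.5·61.5·367.5·134.5) ≈ 41388.
Inradius = area/s = 41388/563.5 ≈ 73.448.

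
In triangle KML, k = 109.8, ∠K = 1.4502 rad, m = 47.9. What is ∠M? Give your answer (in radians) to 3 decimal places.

Law of sines: sin M = m·sin K/k ≈ 0.43308.
Since k ≥ m, only the acute value applies: ∠M ≈ 0.4479 rad.
Then ∠L = π − ∠K − ∠M ≈ 1.2435 rad.

0.448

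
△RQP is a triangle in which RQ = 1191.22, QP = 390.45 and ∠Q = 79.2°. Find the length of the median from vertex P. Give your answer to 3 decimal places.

648.112

By the law of cosines, PR² = RQ² + QP² − 2·RQ·QP·cos Q = 1.3971e+06, so PR ≈ 1182.
Median from P: ½√(2·QP² + 2·PR² − RQ²) ≈ 648.11.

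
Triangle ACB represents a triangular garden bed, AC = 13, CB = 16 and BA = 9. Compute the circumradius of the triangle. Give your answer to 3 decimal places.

By the law of cosines, cos A = (BA² + AC² − CB²) / (2·BA·AC) ≈ -0.02564, so ∠A ≈ 91.47°.
Circumradius = CB/(2 sin A) ≈ 8.0026.

8.003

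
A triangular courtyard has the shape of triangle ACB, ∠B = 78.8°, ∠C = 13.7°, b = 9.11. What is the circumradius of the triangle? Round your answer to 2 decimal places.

The third angle is ∠A = 180° − ∠C − ∠B = 87.50°.
Law of sines: a = b·sin A/sin B ≈ 9.278.
Law of sines: c = b·sin C/sin B ≈ 2.1995.
Circumradius = b/(2 sin B) ≈ 4.6434.

R ≈ 4.64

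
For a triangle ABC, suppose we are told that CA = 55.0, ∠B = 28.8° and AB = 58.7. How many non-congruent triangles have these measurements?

2

AB·sin B = 58.7·sin(28.8°) ≈ 28.28.
Since AB sin B < CA < AB (28.28 < 55.0 < 58.7), two triangles exist.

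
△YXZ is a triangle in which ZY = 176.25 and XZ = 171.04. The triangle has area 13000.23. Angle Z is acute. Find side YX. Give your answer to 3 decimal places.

From area = ½·XZ·ZY·sin Z, we get sin Z = 2·area/(XZ·ZY) ≈ 0.86249.
Taking the acute solution, ∠Z ≈ 59.60°.
Law of cosines then gives YX ≈ 172.65.

172.646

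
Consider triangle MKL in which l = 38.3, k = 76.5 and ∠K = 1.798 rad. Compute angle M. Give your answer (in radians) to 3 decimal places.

Law of sines: sin L = l·sin K/k ≈ 0.48779.
Since k ≥ l, only the acute value applies: ∠L ≈ 0.510 rad.
Then ∠M = π − ∠K − ∠L ≈ 0.834 rad.

∠M ≈ 0.834 rad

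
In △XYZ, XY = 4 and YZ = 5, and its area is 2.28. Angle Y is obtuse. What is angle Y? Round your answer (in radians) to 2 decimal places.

From area = ½·XY·YZ·sin Y, we get sin Y = 2·area/(XY·YZ) ≈ 0.22800.
Taking the obtuse solution, ∠Y ≈ 2.912 rad.

∠Y ≈ 2.91 rad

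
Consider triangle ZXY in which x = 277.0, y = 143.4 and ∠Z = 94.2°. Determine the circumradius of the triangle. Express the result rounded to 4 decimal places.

By the law of cosines, z² = x² + y² − 2·x·y·cos Z = 1.0311e+05, so z ≈ 321.11.
Area = ½·x·y·sin Z ≈ 19808.
Circumradius = z/(2 sin Z) ≈ 160.99.

R ≈ 160.9867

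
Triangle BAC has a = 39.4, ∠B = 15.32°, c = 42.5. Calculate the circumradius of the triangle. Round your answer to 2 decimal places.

By the law of cosines, b² = a² + c² − 2·a·c·cos B = 128.62, so b ≈ 11.341.
Area = ½·a·c·sin B ≈ 221.21.
Circumradius = b/(2 sin B) ≈ 21.462.

R ≈ 21.46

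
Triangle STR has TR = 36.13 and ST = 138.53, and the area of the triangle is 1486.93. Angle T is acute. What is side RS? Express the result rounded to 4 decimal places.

From area = ½·ST·TR·sin T, we get sin T = 2·area/(ST·TR) ≈ 0.59417.
Taking the acute solution, ∠T ≈ 36.45°.
Law of cosines then gives RS ≈ 111.55.

111.5542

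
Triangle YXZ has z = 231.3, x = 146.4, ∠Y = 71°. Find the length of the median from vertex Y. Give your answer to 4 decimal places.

155.7094

By the law of cosines, y² = x² + z² − 2·x·z·cos Y = 52884, so y ≈ 229.96.
Median from Y: ½√(2·x² + 2·z² − y²) ≈ 155.71.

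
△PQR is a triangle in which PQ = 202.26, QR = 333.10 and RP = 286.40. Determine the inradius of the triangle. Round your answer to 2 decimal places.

Semiperimeter s = (333.1 + 286.4 + 202.26)/2 = 410.88.
Heron's formula: area = √(410.88·77.78·124.48·208.62) ≈ 28808.
Inradius = area/s = 28808/410.88 ≈ 70.114.

70.11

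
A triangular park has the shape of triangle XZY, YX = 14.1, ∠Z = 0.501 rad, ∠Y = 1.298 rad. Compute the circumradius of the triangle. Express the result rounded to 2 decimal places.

14.68

The third angle is ∠X = π − ∠Z − ∠Y = 1.343 rad.
Law of sines: ZY = YX·sin X/sin Z ≈ 28.595.
Law of sines: XZ = YX·sin Y/sin Z ≈ 28.271.
Circumradius = YX/(2 sin Z) ≈ 14.678.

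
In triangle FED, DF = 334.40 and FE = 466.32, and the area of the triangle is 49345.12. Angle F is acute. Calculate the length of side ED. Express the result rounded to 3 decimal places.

From area = ½·DF·FE·sin F, we get sin F = 2·area/(DF·FE) ≈ 0.63288.
Taking the acute solution, ∠F ≈ 0.6853 rad.
Law of cosines then gives ED ≈ 296.33.

296.327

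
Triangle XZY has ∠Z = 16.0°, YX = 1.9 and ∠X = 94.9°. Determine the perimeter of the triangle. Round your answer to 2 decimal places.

perimeter ≈ 15.21

The third angle is ∠Y = 180° − ∠X − ∠Z = 69.10°.
Law of sines: ZY = YX·sin X/sin Z ≈ 6.8679.
Law of sines: XZ = YX·sin Y/sin Z ≈ 6.4396.
Semiperimeter s = (6.8679+1.9+6.4396)/2 = 7.6038.
Perimeter = 6.8679 + 1.9 + 6.4396 = 15.208.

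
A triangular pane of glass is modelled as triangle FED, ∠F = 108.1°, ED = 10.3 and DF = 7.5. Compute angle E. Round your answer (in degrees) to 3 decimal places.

Law of sines: sin E = DF·sin F/ED ≈ 0.69212.
Since ED ≥ DF, only the acute value applies: ∠E ≈ 43.80°.
Then ∠D = 180° − ∠F − ∠E ≈ 28.10°.

43.798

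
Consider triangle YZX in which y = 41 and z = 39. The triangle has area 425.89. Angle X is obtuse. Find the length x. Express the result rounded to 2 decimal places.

From area = ½·y·z·sin X, we get sin X = 2·area/(y·z) ≈ 0.53270.
Taking the obtuse solution, ∠X ≈ 147.81°.
Law of cosines then gives x ≈ 76.867.

76.87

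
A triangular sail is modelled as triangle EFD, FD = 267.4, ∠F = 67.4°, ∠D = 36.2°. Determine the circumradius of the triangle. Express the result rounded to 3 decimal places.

R ≈ 137.557

The third angle is ∠E = 180° − ∠F − ∠D = 76.40°.
Law of sines: DE = FD·sin F/sin E ≈ 253.99.
Law of sines: EF = FD·sin D/sin E ≈ 162.48.
Circumradius = FD/(2 sin E) ≈ 137.56.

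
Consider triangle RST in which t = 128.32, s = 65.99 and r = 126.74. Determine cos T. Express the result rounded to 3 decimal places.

By the law of cosines, cos T = (r² + s² − t²) / (2·r·s) ≈ 0.23624, so ∠T ≈ 76.34°.

cos T ≈ 0.236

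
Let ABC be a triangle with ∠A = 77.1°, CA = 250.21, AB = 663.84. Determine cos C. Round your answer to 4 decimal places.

By the law of cosines, BC² = CA² + AB² − 2·CA·AB·cos A = 4.2913e+05, so BC ≈ 655.08.
Law of cosines again: cos C = (BC² + CA² − AB²)/(2·BC·CA) ≈ 0.15572, so ∠C ≈ 81.04°.

0.1557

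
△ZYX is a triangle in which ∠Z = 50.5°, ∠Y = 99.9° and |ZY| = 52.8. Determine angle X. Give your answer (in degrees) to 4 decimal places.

∠X ≈ 29.6000°

The third angle is ∠X = 180° − ∠Z − ∠Y = 29.60°.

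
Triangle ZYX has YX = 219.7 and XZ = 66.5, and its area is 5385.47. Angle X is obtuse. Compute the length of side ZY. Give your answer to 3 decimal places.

269.133

From area = ½·YX·XZ·sin X, we get sin X = 2·area/(YX·XZ) ≈ 0.73723.
Taking the obtuse solution, ∠X ≈ 132.50°.
Law of cosines then gives ZY ≈ 269.13.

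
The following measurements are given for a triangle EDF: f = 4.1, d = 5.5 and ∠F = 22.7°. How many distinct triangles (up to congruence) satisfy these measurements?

2

d·sin F = 5.5·sin(22.7°) ≈ 2.122.
Since d sin F < f < d (2.122 < 4.1 < 5.5), two triangles exist.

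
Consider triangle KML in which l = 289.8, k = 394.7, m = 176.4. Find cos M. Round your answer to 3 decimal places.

cos M ≈ 0.912

By the law of cosines, cos M = (l² + k² − m²) / (2·l·k) ≈ 0.91208, so ∠M ≈ 24.21°.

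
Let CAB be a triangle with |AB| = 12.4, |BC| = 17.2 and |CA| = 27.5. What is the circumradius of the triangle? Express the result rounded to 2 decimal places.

R ≈ 19.78

By the law of cosines, cos C = (|BC|² + |CA|² − |AB|²) / (2·|BC|·|CA|) ≈ 0.94961, so ∠C ≈ 18.27°.
Circumradius = |AB|/(2 sin C) ≈ 19.781.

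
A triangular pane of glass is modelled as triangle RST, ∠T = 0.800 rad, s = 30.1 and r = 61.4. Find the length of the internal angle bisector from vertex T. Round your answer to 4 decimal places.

37.2076

By the law of cosines, t² = r² + s² − 2·r·s·cos T = 2100.7, so t ≈ 45.834.
The bisector from T has length 2·r·s·cos(∠T/2)/(r+s) ≈ 37.208.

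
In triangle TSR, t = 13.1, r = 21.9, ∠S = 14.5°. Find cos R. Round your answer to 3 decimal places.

-0.828

By the law of cosines, s² = r² + t² − 2·r·t·cos S = 95.716, so s ≈ 9.7835.
Law of cosines again: cos R = (t² + s² − r²)/(2·t·s) ≈ -0.82818, so ∠R ≈ 145.91°.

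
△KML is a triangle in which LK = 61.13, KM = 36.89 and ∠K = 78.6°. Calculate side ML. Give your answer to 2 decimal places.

By the law of cosines, ML² = LK² + KM² − 2·LK·KM·cos K = 4206.3, so ML ≈ 64.856.

64.86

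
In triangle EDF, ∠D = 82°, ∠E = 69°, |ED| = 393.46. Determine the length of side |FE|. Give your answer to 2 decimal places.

The third angle is ∠F = 180° − ∠E − ∠D = 29.00°.
Law of sines: |FE| = |ED|·sin D/sin F ≈ 803.68.

803.68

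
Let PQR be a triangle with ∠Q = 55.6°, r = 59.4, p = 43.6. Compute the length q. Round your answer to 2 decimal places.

50.03

By the law of cosines, q² = r² + p² − 2·r·p·cos Q = 2503, so q ≈ 50.03.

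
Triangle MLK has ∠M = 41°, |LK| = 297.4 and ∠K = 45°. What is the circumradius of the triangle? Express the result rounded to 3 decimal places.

The third angle is ∠L = 180° − ∠K − ∠M = 94.00°.
Law of sines: |KM| = |LK|·sin L/sin M ≈ 452.21.
Law of sines: |ML| = |LK|·sin K/sin M ≈ 320.54.
Circumradius = |LK|/(2 sin M) ≈ 226.66.

R ≈ 226.656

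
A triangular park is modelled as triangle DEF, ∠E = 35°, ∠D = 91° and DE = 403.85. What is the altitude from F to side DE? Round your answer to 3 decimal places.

h_F ≈ 286.278

The third angle is ∠F = 180° − ∠D − ∠E = 54.00°.
Law of sines: EF = DE·sin D/sin F ≈ 499.11.
Law of sines: FD = DE·sin E/sin F ≈ 286.32.
Area = ½·DE·EF·sin E ≈ 57807.
The altitude from F has length 2·area/DE ≈ 286.28.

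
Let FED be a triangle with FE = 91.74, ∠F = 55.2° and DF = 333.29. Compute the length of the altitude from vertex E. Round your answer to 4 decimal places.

75.3322

By the law of cosines, ED² = DF² + FE² − 2·DF·FE·cos F = 84598, so ED ≈ 290.86.
Area = ½·DF·FE·sin F ≈ 12554.
The altitude from E has length 2·area/DF ≈ 75.332.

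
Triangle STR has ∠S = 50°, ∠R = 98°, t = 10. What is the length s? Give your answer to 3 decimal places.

14.456

The third angle is ∠T = 180° − ∠R − ∠S = 32.00°.
Law of sines: s = t·sin S/sin T ≈ 14.456.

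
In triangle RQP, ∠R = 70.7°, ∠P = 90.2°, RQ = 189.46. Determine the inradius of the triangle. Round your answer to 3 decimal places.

25.764

The third angle is ∠Q = 180° − ∠P − ∠R = 19.10°.
Law of sines: QP = RQ·sin R/sin P ≈ 178.81.
Law of sines: PR = RQ·sin Q/sin P ≈ 61.995.
Area = ½·RQ·QP·sin Q ≈ 5542.7.
Semiperimeter s = (178.81+61.995+189.46)/2 = 215.13.
Inradius = area/s = 5542.7/215.13 ≈ 25.764.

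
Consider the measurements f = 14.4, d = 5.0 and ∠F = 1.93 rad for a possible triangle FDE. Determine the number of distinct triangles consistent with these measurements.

1

d·sin F = 5.0·sin(1.93 rad) ≈ 4.681.
Since ∠F is not acute, a triangle exists only if f > d; here f > d, so there is exactly one triangle.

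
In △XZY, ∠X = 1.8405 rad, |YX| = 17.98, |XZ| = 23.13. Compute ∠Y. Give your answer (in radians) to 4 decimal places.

∠Y ≈ 0.7456 rad

By the law of cosines, |ZY|² = |YX|² + |XZ|² − 2·|YX|·|XZ|·cos X = 1079.9, so |ZY| ≈ 32.862.
Law of cosines again: cos Y = (|ZY|² + |YX|² − |XZ|²)/(2·|ZY|·|YX|) ≈ 0.73468, so ∠Y ≈ 0.7456 rad.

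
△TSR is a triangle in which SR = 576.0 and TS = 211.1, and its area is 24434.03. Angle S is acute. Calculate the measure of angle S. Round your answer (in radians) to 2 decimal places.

From area = ½·TS·SR·sin S, we get sin S = 2·area/(TS·SR) ≈ 0.40190.
Taking the acute solution, ∠S ≈ 0.414 rad.

∠S ≈ 0.41 rad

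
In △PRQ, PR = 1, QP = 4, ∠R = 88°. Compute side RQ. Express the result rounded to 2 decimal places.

3.91

Law of sines: sin Q = PR·sin R/QP ≈ 0.24985.
Since QP ≥ PR, only the acute value applies: ∠Q ≈ 14.47°.
Then ∠P = 180° − ∠R − ∠Q ≈ 77.53°.
Law of sines gives RQ = QP·sin P/sin R ≈ 3.908.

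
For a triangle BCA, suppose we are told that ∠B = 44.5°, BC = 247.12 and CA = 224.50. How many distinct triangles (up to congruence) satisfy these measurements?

BC·sin B = 247.12·sin(44.5°) ≈ 173.2.
Since BC sin B < CA < BC (173.2 < 224.50 < 247.12), two triangles exist.

2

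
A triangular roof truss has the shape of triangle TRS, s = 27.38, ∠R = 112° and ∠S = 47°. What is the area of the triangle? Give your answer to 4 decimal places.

The third angle is ∠T = 180° − ∠R − ∠S = 21.00°.
Law of sines: t = s·sin T/sin S ≈ 13.416.
Law of sines: r = s·sin R/sin S ≈ 34.711.
Area = ½·s·t·sin R ≈ 170.3.

area ≈ 170.2960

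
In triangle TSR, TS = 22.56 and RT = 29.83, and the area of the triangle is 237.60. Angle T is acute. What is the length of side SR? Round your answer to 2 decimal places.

From area = ½·RT·TS·sin T, we get sin T = 2·area/(RT·TS) ≈ 0.70613.
Taking the acute solution, ∠T ≈ 44.92°.
Law of cosines then gives SR ≈ 21.113.

21.11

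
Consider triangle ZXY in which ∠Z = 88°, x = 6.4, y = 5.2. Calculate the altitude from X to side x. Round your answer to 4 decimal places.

h_X ≈ 5.1968

By the law of cosines, z² = x² + y² − 2·x·y·cos Z = 65.677, so z ≈ 8.1041.
Area = ½·x·y·sin Z ≈ 16.63.
The altitude from X has length 2·area/x ≈ 5.1968.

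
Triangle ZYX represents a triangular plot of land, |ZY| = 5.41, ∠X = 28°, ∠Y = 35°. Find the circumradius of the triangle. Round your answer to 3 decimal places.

R ≈ 5.762

The third angle is ∠Z = 180° − ∠Y − ∠X = 117.00°.
Law of sines: |YX| = |ZY|·sin Z/sin X ≈ 10.268.
Law of sines: |XZ| = |ZY|·sin Y/sin X ≈ 6.6097.
Circumradius = |ZY|/(2 sin X) ≈ 5.7618.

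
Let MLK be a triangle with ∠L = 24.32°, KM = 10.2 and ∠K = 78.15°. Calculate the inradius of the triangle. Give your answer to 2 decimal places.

r ≈ 4.12

The third angle is ∠M = 180° − ∠L − ∠K = 77.53°.
Law of sines: LK = KM·sin M/sin L ≈ 24.183.
Law of sines: ML = KM·sin K/sin L ≈ 24.24.
Area = ½·KM·LK·sin K ≈ 120.71.
Semiperimeter s = (24.183+10.2+24.24)/2 = 29.311.
Inradius = area/s = 120.71/29.311 ≈ 4.118.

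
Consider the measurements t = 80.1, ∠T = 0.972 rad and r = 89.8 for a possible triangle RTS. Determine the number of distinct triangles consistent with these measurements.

2

r·sin T = 89.8·sin(0.972 rad) ≈ 74.18.
Since r sin T < t < r (74.18 < 80.1 < 89.8), two triangles exist.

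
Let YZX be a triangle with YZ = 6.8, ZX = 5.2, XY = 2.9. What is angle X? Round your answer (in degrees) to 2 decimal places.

By the law of cosines, cos X = (ZX² + XY² − YZ²) / (2·ZX·XY) ≈ -0.35776, so ∠X ≈ 110.96°.

110.96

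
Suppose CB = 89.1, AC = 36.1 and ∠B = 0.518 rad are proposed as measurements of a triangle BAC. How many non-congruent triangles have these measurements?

0

CB·sin B = 89.1·sin(0.518 rad) ≈ 44.12.
Since AC = 36.1 < 44.12 = CB sin B, no triangle exists.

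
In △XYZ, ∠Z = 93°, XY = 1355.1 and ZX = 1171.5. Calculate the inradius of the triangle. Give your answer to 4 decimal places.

r ≈ 231.2692

Law of sines: sin Y = ZX·sin Z/XY ≈ 0.86333.
Since XY ≥ ZX, only the acute value applies: ∠Y ≈ 59.69°.
Then ∠X = 180° − ∠Z − ∠Y ≈ 27.31°.
Law of sines gives YZ = XY·sin X/sin Z ≈ 622.53.
Area = ½·XY·ZX·sin X ≈ 3.6415e+05.
Semiperimeter s = (622.53+1171.5+1355.1)/2 = 1574.6.
Inradius = area/s = 3.6415e+05/1574.6 ≈ 231.27.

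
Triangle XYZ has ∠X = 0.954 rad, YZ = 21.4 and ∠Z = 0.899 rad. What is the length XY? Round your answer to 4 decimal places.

The third angle is ∠Y = π − ∠Z − ∠X = 1.289 rad.
Law of sines: XY = YZ·sin Z/sin X ≈ 20.533.

20.5335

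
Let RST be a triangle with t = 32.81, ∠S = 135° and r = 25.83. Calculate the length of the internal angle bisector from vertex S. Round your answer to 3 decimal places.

t_S ≈ 11.061

By the law of cosines, s² = t² + r² − 2·t·r·cos S = 2942.2, so s ≈ 54.242.
The bisector from S has length 2·t·r·cos(∠S/2)/(t+r) ≈ 11.061.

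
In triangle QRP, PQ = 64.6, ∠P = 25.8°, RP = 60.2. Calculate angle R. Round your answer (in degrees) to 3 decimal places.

∠R ≈ 85.851°

By the law of cosines, QR² = RP² + PQ² − 2·RP·PQ·cos P = 794.66, so QR ≈ 28.19.
Law of cosines again: cos R = (QR² + RP² − PQ²)/(2·QR·RP) ≈ 0.07235, so ∠R ≈ 85.85°.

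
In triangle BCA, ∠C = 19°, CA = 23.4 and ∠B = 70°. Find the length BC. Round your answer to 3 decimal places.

The third angle is ∠A = 180° − ∠B − ∠C = 91.00°.
Law of sines: BC = CA·sin A/sin B ≈ 24.898.

24.898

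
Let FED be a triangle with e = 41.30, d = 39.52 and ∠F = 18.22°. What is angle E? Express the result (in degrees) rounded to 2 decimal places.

∠E ≈ 88.71°

By the law of cosines, f² = e² + d² − 2·e·d·cos F = 166.83, so f ≈ 12.916.
Law of cosines again: cos E = (d² + f² − e²)/(2·d·f) ≈ 0.02250, so ∠E ≈ 88.71°.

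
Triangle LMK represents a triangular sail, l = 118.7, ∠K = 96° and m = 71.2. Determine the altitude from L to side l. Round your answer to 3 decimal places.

By the law of cosines, k² = l² + m² − 2·l·m·cos K = 20926, so k ≈ 144.66.
Area = ½·l·m·sin K ≈ 4202.6.
The altitude from L has length 2·area/l ≈ 70.81.

70.810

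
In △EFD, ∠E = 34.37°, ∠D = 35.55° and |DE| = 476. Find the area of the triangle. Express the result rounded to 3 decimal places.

The third angle is ∠F = 180° − ∠D − ∠E = 110.08°.
Law of sines: |FD| = |DE|·sin E/sin F ≈ 286.11.
Law of sines: |EF| = |DE|·sin D/sin F ≈ 294.66.
Area = ½·|DE|·|FD|·sin D ≈ 39591.

39590.861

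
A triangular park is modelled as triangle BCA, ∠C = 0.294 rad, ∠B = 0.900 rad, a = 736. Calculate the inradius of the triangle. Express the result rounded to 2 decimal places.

The third angle is ∠A = π − ∠B − ∠C = 1.948 rad.
Law of sines: b = a·sin B/sin A ≈ 620.02.
Law of sines: c = a·sin C/sin A ≈ 229.37.
Area = ½·a·b·sin C ≈ 66119.
Semiperimeter s = (620.02+229.37+736)/2 = 792.7.
Inradius = area/s = 66119/792.7 ≈ 83.411.

r ≈ 83.41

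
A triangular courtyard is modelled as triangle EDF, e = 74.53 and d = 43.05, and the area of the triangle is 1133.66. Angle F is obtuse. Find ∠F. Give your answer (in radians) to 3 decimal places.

From area = ½·e·d·sin F, we get sin F = 2·area/(e·d) ≈ 0.70666.
Taking the obtuse solution, ∠F ≈ 2.357 rad.

2.357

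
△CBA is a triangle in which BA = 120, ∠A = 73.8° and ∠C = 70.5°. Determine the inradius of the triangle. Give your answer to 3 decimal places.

r ≈ 27.044

The third angle is ∠B = 180° − ∠A − ∠C = 35.70°.
Law of sines: AC = BA·sin B/sin C ≈ 74.286.
Law of sines: CB = BA·sin A/sin C ≈ 122.25.
Area = ½·BA·AC·sin A ≈ 4280.2.
Semiperimeter s = (120+74.286+122.25)/2 = 158.27.
Inradius = area/s = 4280.2/158.27 ≈ 27.044.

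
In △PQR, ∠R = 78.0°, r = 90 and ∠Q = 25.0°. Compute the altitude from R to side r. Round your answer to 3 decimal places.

h_R ≈ 37.889

The third angle is ∠P = 180° − ∠Q − ∠R = 77.00°.
Law of sines: p = r·sin P/sin R ≈ 89.652.
Law of sines: q = r·sin Q/sin R ≈ 38.885.
Area = ½·r·p·sin Q ≈ 1705.
The altitude from R has length 2·area/r ≈ 37.889.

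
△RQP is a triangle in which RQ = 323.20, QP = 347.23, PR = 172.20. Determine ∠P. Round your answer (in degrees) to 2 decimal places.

67.50

By the law of cosines, cos P = (QP² + PR² − RQ²) / (2·QP·PR) ≈ 0.38268, so ∠P ≈ 67.50°.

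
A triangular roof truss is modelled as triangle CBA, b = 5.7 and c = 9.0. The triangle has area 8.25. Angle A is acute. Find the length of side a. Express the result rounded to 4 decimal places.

4.0425

From area = ½·c·b·sin A, we get sin A = 2·area/(c·b) ≈ 0.32164.
Taking the acute solution, ∠A ≈ 18.76°.
Law of cosines then gives a ≈ 4.0425.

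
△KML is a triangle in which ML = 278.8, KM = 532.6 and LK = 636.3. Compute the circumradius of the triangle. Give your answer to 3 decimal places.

By the law of cosines, cos K = (LK² + KM² − ML²) / (2·LK·KM) ≈ 0.90118, so ∠K ≈ 25.69°.
Circumradius = ML/(2 sin K) ≈ 321.62.

321.617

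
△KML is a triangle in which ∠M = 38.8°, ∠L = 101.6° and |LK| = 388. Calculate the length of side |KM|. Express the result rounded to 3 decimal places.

The third angle is ∠K = 180° − ∠M − ∠L = 39.60°.
Law of sines: |KM| = |LK|·sin L/sin M ≈ 606.56.

606.564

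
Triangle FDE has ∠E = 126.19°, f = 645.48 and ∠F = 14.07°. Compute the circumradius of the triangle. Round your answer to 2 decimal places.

The third angle is ∠D = 180° − ∠E − ∠F = 39.74°.
Law of sines: d = f·sin D/sin F ≈ 1697.4.
Law of sines: e = f·sin E/sin F ≈ 2142.9.
Circumradius = f/(2 sin F) ≈ 1327.6.

1327.56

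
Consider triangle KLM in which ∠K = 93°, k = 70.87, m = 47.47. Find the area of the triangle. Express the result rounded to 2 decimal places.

1189.79

Law of sines: sin M = m·sin K/k ≈ 0.66890.
Since k ≥ m, only the acute value applies: ∠M ≈ 41.98°.
Then ∠L = 180° − ∠K − ∠M ≈ 45.02°.
Law of sines gives l = k·sin L/sin K ≈ 50.197.
Area = ½·k·m·sin L ≈ 1189.8.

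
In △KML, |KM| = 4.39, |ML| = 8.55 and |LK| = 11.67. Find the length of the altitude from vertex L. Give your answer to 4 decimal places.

h_L ≈ 6.9426

Semiperimeter s = (8.55 + 11.67 + 4.39)/2 = 12.305.
Heron's formula: area = √(12.305·3.755·0.635·7.915) ≈ 15.239.
The altitude from L has length 2·area/|KM| ≈ 6.9426.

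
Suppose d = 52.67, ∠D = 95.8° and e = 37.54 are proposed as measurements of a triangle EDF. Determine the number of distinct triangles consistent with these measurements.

1

e·sin D = 37.54·sin(95.8°) ≈ 37.35.
Since ∠D is not acute, a triangle exists only if d > e; here d > e, so there is exactly one triangle.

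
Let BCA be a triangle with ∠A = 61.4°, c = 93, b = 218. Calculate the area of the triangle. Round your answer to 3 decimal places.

Area = ½·b·c·sin A ≈ 8900.1.

8900.113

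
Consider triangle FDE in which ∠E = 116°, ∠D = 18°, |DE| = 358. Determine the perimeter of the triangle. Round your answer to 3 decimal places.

959.102

The third angle is ∠F = 180° − ∠D − ∠E = 46.00°.
Law of sines: |EF| = |DE|·sin D/sin F ≈ 153.79.
Law of sines: |FD| = |DE|·sin E/sin F ≈ 447.31.
Semiperimeter s = (358+153.79+447.31)/2 = 479.55.
Perimeter = 358 + 153.79 + 447.31 = 959.1.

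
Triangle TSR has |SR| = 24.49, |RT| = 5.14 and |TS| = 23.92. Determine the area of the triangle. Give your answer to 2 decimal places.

Semiperimeter s = (24.49 + 5.14 + 23.92)/2 = 26.775.
Heron's formula: area = √(26.775·2.285·21.635·2.855) ≈ 61.474.

61.47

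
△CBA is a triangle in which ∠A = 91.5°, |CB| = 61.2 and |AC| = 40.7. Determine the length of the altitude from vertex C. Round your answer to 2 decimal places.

h_C ≈ 40.69

Law of sines: sin B = |AC|·sin A/|CB| ≈ 0.66480.
Since |CB| ≥ |AC|, only the acute value applies: ∠B ≈ 41.67°.
Then ∠C = 180° − ∠A − ∠B ≈ 46.83°.
Law of sines gives |BA| = |CB|·sin C/sin A ≈ 44.652.
Area = ½·|CB|·|AC|·sin C ≈ 908.36.
The altitude from C has length 2·area/|BA| ≈ 40.686.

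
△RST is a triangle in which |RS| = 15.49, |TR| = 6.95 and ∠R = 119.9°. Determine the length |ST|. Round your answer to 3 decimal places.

By the law of cosines, |ST|² = |TR|² + |RS|² − 2·|TR|·|RS|·cos R = 395.57, so |ST| ≈ 19.889.

19.889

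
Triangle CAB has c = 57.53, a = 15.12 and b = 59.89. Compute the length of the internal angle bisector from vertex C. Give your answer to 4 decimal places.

t_C ≈ 19.3098

By the law of cosines, cos C = (a² + b² − c²) / (2·a·b) ≈ 0.27924, so ∠C ≈ 73.79°.
The bisector from C has length 2·a·b·cos(∠C/2)/(a+b) ≈ 19.31.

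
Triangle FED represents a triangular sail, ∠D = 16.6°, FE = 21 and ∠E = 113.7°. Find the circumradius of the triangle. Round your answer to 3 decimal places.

R ≈ 36.753

The third angle is ∠F = 180° − ∠E − ∠D = 49.70°.
Law of sines: ED = FE·sin F/sin D ≈ 56.061.
Law of sines: DF = FE·sin E/sin D ≈ 67.307.
Circumradius = FE/(2 sin D) ≈ 36.753.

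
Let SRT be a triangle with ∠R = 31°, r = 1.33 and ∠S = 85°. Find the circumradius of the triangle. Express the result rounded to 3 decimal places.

The third angle is ∠T = 180° − ∠S − ∠R = 64.00°.
Law of sines: s = r·sin S/sin R ≈ 2.5725.
Law of sines: t = r·sin T/sin R ≈ 2.321.
Circumradius = r/(2 sin R) ≈ 1.2912.

1.291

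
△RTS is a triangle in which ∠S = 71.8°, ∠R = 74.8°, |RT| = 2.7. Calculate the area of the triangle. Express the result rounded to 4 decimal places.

2.0383

The third angle is ∠T = 180° − ∠S − ∠R = 33.40°.
Law of sines: |TS| = |RT|·sin R/sin S ≈ 2.7428.
Law of sines: |SR| = |RT|·sin T/sin S ≈ 1.5646.
Area = ½·|RT|·|TS|·sin T ≈ 2.0383.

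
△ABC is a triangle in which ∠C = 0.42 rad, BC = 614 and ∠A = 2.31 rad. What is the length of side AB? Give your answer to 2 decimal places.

The third angle is ∠B = π − ∠C − ∠A = 0.412 rad.
Law of sines: AB = BC·sin C/sin A ≈ 338.79.

338.79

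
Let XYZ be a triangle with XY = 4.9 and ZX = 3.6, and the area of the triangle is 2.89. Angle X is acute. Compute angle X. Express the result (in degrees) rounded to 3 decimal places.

From area = ½·ZX·XY·sin X, we get sin X = 2·area/(ZX·XY) ≈ 0.32766.
Taking the acute solution, ∠X ≈ 19.13°.

∠X ≈ 19.127°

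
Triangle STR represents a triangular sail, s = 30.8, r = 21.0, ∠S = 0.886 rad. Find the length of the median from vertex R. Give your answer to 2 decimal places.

Law of sines: sin R = r·sin S/s ≈ 0.52810.
Since s ≥ r, only the acute value applies: ∠R ≈ 0.556 rad.
Then ∠T = π − ∠S − ∠R ≈ 1.699 rad.
Law of sines gives t = s·sin T/sin S ≈ 39.438.
Median from R: ½√(2·s² + 2·t² − r²) ≈ 33.79.

m_R ≈ 33.79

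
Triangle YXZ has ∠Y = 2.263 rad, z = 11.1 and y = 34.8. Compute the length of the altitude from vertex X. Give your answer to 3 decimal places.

Law of sines: sin Z = z·sin Y/y ≈ 0.24555.
Since y ≥ z, only the acute value applies: ∠Z ≈ 0.248 rad.
Then ∠X = π − ∠Y − ∠Z ≈ 0.631 rad.
Law of sines gives x = y·sin X/sin Y ≈ 26.65.
Area = ½·y·z·sin X ≈ 113.87.
The altitude from X has length 2·area/x ≈ 8.5452.

h_X ≈ 8.545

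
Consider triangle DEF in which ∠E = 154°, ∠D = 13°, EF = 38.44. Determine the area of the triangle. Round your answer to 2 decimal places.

The third angle is ∠F = 180° − ∠D − ∠E = 13.00°.
Law of sines: FD = EF·sin E/sin D ≈ 74.91.
Law of sines: DE = EF·sin F/sin D ≈ 38.44.
Area = ½·EF·FD·sin F ≈ 323.88.

area ≈ 323.88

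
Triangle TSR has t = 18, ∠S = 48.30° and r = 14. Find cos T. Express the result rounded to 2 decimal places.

cos T ≈ 0.15

By the law of cosines, s² = r² + t² − 2·r·t·cos S = 184.72, so s ≈ 13.591.
Law of cosines again: cos T = (s² + r² − t²)/(2·s·r) ≈ 0.14905, so ∠T ≈ 81.43°.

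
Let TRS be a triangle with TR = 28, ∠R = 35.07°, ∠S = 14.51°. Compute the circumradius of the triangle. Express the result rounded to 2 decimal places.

The third angle is ∠T = 180° − ∠R − ∠S = 130.42°.
Law of sines: RS = TR·sin T/sin S ≈ 85.08.
Law of sines: ST = TR·sin R/sin S ≈ 64.212.
Circumradius = TR/(2 sin S) ≈ 55.877.

55.88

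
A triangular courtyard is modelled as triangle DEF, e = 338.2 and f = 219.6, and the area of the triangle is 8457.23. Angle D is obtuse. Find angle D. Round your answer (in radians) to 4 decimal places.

From area = ½·e·f·sin D, we get sin D = 2·area/(e·f) ≈ 0.22775.
Taking the obtuse solution, ∠D ≈ 2.912 rad.

2.9118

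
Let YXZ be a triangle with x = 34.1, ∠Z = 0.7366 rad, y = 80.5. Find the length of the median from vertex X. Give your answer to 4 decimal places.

By the law of cosines, z² = y² + x² − 2·y·x·cos Z = 3576.2, so z ≈ 59.802.
Median from X: ½√(2·z² + 2·y² − x²) ≈ 68.83.

m_X ≈ 68.8298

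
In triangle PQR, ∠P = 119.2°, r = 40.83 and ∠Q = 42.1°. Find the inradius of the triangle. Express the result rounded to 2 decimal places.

12.82

The third angle is ∠R = 180° − ∠P − ∠Q = 18.70°.
Law of sines: p = r·sin P/sin R ≈ 111.17.
Law of sines: q = r·sin Q/sin R ≈ 85.379.
Area = ½·r·p·sin Q ≈ 1521.5.
Semiperimeter s = (111.17+85.379+40.83)/2 = 118.69.
Inradius = area/s = 1521.5/118.69 ≈ 12.819.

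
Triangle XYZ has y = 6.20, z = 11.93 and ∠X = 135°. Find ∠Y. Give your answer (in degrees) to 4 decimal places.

∠Y ≈ 15.0417°

By the law of cosines, x² = y² + z² − 2·y·z·cos X = 285.37, so x ≈ 16.893.
Law of cosines again: cos Y = (z² + x² − y²)/(2·z·x) ≈ 0.96574, so ∠Y ≈ 15.04°.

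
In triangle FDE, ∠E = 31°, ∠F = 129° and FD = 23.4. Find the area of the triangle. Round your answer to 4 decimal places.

141.2917

The third angle is ∠D = 180° − ∠E − ∠F = 20.00°.
Law of sines: DE = FD·sin F/sin E ≈ 35.308.
Law of sines: EF = FD·sin D/sin E ≈ 15.539.
Area = ½·FD·DE·sin D ≈ 141.29.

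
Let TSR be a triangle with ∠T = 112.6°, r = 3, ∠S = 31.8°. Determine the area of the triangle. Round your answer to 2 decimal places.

The third angle is ∠R = 180° − ∠T − ∠S = 35.60°.
Law of sines: t = r·sin T/sin R ≈ 4.7578.
Law of sines: s = r·sin S/sin R ≈ 2.7157.
Area = ½·r·t·sin S ≈ 3.7607.

3.76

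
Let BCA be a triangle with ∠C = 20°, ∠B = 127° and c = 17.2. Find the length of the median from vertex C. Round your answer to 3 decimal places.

m_C ≈ 33.282

The third angle is ∠A = 180° − ∠B − ∠C = 33.00°.
Law of sines: b = c·sin B/sin C ≈ 40.163.
Law of sines: a = c·sin A/sin C ≈ 27.39.
Median from C: ½√(2·a² + 2·b² − c²) ≈ 33.282.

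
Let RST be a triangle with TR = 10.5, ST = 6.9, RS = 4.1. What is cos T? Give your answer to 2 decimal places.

cos T ≈ 0.97

By the law of cosines, cos T = (ST² + TR² − RS²) / (2·ST·TR) ≈ 0.97343, so ∠T ≈ 13.24°.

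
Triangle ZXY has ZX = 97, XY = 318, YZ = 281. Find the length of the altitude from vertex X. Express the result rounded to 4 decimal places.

h_X ≈ 94.3079

Semiperimeter s = (318 + 281 + 97)/2 = 348.
Heron's formula: area = √(348·30·67·251) ≈ 13250.
The altitude from X has length 2·area/YZ ≈ 94.308.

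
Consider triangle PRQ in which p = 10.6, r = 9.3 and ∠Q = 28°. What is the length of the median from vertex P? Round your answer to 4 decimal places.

By the law of cosines, q² = p² + r² − 2·p·r·cos Q = 24.768, so q ≈ 4.9768.
Median from P: ½√(2·r² + 2·q² − p²) ≈ 5.2478.

5.2478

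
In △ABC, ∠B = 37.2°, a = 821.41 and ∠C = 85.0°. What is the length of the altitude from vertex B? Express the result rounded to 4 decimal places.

818.2843

The third angle is ∠A = 180° − ∠B − ∠C = 57.80°.
Law of sines: b = a·sin B/sin A ≈ 586.89.
Law of sines: c = a·sin C/sin A ≈ 967.02.
Area = ½·a·b·sin C ≈ 2.4012e+05.
The altitude from B has length 2·area/b ≈ 818.28.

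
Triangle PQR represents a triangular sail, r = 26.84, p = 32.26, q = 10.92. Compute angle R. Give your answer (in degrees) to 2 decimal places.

∠R ≈ 51.40°

By the law of cosines, cos R = (p² + q² − r²) / (2·p·q) ≈ 0.62389, so ∠R ≈ 51.40°.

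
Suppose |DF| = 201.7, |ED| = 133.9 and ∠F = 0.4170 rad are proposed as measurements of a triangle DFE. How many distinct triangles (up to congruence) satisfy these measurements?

|DF|·sin F = 201.7·sin(0.4170 rad) ≈ 81.69.
Since |DF| sin F < |ED| < |DF| (81.69 < 133.9 < 201.7), two triangles exist.

2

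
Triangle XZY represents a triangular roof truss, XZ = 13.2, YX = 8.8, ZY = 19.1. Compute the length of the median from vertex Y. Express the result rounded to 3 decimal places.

13.325

Median from Y: ½√(2·ZY² + 2·YX² − XZ²) ≈ 13.325.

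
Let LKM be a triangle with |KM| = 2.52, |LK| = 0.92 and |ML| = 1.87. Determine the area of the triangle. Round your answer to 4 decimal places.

0.6987

Semiperimeter s = (2.52 + 1.87 + 0.92)/2 = 2.655.
Heron's formula: area = √(2.655·0.135·0.785·1.735) ≈ 0.69869.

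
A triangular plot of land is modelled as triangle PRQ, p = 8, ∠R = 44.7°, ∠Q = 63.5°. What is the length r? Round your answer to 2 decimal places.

The third angle is ∠P = 180° − ∠R − ∠Q = 71.80°.
Law of sines: r = p·sin R/sin P ≈ 5.9235.

5.92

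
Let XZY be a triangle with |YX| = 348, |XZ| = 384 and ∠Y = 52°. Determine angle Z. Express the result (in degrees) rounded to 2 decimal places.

Law of sines: sin Z = |YX|·sin Y/|XZ| ≈ 0.71413.
Since |XZ| ≥ |YX|, only the acute value applies: ∠Z ≈ 45.57°.
Then ∠X = 180° − ∠Y − ∠Z ≈ 82.43°.

∠Z ≈ 45.57°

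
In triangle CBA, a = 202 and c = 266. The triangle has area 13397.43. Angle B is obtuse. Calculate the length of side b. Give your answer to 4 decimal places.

From area = ½·a·c·sin B, we get sin B = 2·area/(a·c) ≈ 0.49868.
Taking the obtuse solution, ∠B ≈ 150.09°.
Law of cosines then gives b ≈ 452.45.

452.4473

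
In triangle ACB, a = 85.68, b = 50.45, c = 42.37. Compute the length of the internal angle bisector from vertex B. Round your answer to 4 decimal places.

By the law of cosines, cos B = (a² + c² − b²) / (2·a·c) ≈ 0.90780, so ∠B ≈ 24.80°.
The bisector from B has length 2·a·c·cos(∠B/2)/(a+c) ≈ 55.378.

t_B ≈ 55.3783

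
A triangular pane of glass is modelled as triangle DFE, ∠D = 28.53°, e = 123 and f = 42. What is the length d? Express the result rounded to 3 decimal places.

88.406

By the law of cosines, d² = f² + e² − 2·f·e·cos D = 7815.6, so d ≈ 88.406.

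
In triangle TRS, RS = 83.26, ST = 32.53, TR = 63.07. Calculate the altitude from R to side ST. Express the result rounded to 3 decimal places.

Semiperimeter s = (83.26 + 32.53 + 63.07)/2 = 89.43.
Heron's formula: area = √(89.43·6.17·56.9·26.36) ≈ 909.73.
The altitude from R has length 2·area/ST ≈ 55.932.

h_R ≈ 55.932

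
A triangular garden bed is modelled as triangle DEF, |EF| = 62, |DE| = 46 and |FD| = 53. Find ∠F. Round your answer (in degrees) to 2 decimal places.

By the law of cosines, cos F = (|EF|² + |FD|² − |DE|²) / (2·|EF|·|FD|) ≈ 0.69035, so ∠F ≈ 46.34°.

46.34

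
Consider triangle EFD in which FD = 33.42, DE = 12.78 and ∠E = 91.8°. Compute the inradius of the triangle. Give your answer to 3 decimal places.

Law of sines: sin F = DE·sin E/FD ≈ 0.38222.
Since FD ≥ DE, only the acute value applies: ∠F ≈ 22.47°.
Then ∠D = 180° − ∠E − ∠F ≈ 65.73°.
Law of sines gives EF = FD·sin D/sin E ≈ 30.481.
Area = ½·FD·DE·sin D ≈ 194.68.
Semiperimeter s = (33.42+12.78+30.481)/2 = 38.341.
Inradius = area/s = 194.68/38.341 ≈ 5.0776.

r ≈ 5.078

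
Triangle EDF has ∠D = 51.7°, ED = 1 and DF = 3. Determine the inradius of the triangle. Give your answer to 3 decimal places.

r ≈ 0.362

By the law of cosines, FE² = ED² + DF² − 2·ED·DF·cos D = 6.2813, so FE ≈ 2.5063.
Area = ½·ED·DF·sin D ≈ 1.1772.
Semiperimeter s = (3+2.5063+1)/2 = 3.2531.
Inradius = area/s = 1.1772/3.2531 ≈ 0.36186.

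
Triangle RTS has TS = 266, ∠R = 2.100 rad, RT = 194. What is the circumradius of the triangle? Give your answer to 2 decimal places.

Law of sines: sin S = RT·sin R/TS ≈ 0.62956.
Since TS ≥ RT, only the acute value applies: ∠S ≈ 0.681 rad.
Then ∠T = π − ∠R − ∠S ≈ 0.361 rad.
Law of sines gives SR = TS·sin T/sin R ≈ 108.73.
Circumradius = TS/(2 sin R) ≈ 154.08.

154.08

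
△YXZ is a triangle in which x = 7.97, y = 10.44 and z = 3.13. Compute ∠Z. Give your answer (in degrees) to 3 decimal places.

∠Z ≈ 12.098°

By the law of cosines, cos Z = (y² + x² − z²) / (2·y·x) ≈ 0.97779, so ∠Z ≈ 12.10°.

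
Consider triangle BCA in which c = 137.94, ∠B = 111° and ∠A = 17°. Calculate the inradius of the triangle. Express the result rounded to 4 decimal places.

The third angle is ∠C = 180° − ∠A − ∠B = 52.00°.
Law of sines: b = c·sin B/sin C ≈ 163.42.
Law of sines: a = c·sin A/sin C ≈ 51.179.
Area = ½·c·b·sin A ≈ 3295.4.
Semiperimeter s = (163.42+137.94+51.179)/2 = 176.27.
Inradius = area/s = 3295.4/176.27 ≈ 18.695.

18.6950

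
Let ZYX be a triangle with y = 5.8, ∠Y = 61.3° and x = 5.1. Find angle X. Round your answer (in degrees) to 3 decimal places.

Law of sines: sin X = x·sin Y/y ≈ 0.77128.
Since y ≥ x, only the acute value applies: ∠X ≈ 50.47°.
Then ∠Z = 180° − ∠Y − ∠X ≈ 68.23°.

∠X ≈ 50.469°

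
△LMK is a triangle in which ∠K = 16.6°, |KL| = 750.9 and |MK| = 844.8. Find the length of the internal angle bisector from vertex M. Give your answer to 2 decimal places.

t_M ≈ 332.91

By the law of cosines, |LM|² = |MK|² + |KL|² − 2·|MK|·|KL|·cos K = 61694, so |LM| ≈ 248.38.
Law of cosines again: cos M = (|LM|² + |MK|² − |KL|²)/(2·|LM|·|MK|) ≈ 0.50404, so ∠M ≈ 59.73°.
The bisector from M has length 2·|LM|·|MK|·cos(∠M/2)/(|LM|+|MK|) ≈ 332.91.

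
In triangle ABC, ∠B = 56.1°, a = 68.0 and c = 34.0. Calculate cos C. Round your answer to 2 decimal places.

By the law of cosines, b² = c² + a² − 2·c·a·cos B = 3201, so b ≈ 56.577.
Law of cosines again: cos C = (a² + b² − c²)/(2·a·b) ≈ 0.86672, so ∠C ≈ 29.92°.

0.87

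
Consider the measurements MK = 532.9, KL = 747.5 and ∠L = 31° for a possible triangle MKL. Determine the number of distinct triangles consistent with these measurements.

2

KL·sin L = 747.5·sin(31°) ≈ 385.
Since KL sin L < MK < KL (385 < 532.9 < 747.5), two triangles exist.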